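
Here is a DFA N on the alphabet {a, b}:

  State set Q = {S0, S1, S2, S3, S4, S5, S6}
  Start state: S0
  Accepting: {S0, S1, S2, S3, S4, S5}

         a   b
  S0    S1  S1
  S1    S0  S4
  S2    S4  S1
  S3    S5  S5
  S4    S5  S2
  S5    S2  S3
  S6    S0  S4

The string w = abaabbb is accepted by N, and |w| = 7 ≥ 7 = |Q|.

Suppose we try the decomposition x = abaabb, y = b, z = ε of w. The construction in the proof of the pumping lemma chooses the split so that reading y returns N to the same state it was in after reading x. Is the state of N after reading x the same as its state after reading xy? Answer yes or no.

no

State sequence: S0 -a-> S1 -b-> S4 -a-> S5 -a-> S2 -b-> S1 -b-> S4 -b-> S2

After x (step 6): S4. After xy (step 7): S2.
They differ (S4 ≠ S2), so y is not a cycle from the state after x; this split is not the one the pumping-lemma construction produces, and pumping y need not keep the string in L(N).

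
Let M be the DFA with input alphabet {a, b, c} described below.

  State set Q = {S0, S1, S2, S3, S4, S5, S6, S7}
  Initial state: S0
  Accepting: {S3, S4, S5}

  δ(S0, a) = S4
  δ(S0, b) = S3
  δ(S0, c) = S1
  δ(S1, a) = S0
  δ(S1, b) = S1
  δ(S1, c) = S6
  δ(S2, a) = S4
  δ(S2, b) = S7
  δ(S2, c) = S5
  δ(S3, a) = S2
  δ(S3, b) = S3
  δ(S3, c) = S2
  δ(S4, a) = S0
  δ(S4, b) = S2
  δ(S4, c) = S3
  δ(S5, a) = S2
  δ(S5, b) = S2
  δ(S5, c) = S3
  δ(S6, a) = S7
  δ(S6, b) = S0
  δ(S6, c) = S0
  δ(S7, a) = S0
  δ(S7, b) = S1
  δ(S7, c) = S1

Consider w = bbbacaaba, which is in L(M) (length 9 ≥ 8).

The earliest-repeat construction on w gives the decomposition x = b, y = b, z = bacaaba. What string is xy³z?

xy^3z = b·b·b·b·bacaaba = bbbbbacaaba.
Reading y = b takes M from S3 back to S3, so after x·y·y·y the machine is still in S3, and z then leads to the accepting state S4. Hence bbbbbacaaba ∈ L(M).

bbbbbacaaba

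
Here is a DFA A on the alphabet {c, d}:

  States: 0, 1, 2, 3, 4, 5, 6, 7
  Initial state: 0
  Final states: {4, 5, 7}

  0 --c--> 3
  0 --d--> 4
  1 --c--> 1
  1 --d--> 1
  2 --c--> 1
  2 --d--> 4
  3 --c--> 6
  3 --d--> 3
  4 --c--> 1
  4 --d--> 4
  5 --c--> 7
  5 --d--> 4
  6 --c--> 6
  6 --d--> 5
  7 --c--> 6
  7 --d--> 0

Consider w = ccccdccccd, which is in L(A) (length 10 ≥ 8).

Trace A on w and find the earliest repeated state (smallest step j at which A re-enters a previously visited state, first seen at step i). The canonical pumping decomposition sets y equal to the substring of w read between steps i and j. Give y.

c

State sequence: 0 -c-> 3 -c-> 6 -c-> 6 -c-> 6 -d-> 5 -c-> 7 -c-> 6 -c-> 6 -c-> 6 -d-> 5
First repeat at step 3: 6 was already visited.

So i = 2, j = 3, giving x = w[0:2] = cc, y = w[2:3] = c, z = w[3:10] = cdccccd.
Check: |xy| = 3 ≤ 8 and |y| = 1 ≥ 1. Reading y takes A from 6 back to 6, so every xyⁱz is accepted.
Pumping length from the standard proof: p = 8 (the number of states). The repeated state found above gives |xy| = j ≤ 8 and |y| = j − i ≥ 1.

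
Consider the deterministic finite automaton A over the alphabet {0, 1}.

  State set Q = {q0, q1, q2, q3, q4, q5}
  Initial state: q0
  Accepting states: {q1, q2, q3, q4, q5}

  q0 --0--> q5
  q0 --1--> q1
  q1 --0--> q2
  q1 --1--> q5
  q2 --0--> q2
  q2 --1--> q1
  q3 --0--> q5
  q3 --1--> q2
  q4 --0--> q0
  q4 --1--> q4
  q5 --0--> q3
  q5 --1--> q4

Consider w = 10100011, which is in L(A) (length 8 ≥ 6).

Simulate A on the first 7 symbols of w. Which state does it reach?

State sequence: q0 -1-> q1 -0-> q2 -1-> q1 -0-> q2 -0-> q2 -0-> q2 -1-> q1

After reading 7 characters, A is in state q1.
(This kind of state-tracing is the core of the pumping-lemma construction: with 6 states, pigeonhole forces a repeat within the first 6 steps.)

q1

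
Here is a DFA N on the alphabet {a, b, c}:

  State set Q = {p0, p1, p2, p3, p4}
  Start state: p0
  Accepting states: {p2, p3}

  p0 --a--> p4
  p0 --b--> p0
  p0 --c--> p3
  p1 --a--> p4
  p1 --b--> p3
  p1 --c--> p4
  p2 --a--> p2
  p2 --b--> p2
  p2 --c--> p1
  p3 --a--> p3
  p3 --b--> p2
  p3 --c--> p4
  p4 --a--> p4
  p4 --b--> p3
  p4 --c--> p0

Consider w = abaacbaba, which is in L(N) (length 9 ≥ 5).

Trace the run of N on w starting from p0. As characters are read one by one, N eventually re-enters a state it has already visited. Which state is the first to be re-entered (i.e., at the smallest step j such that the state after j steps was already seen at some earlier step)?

State sequence: p0 -a-> p4 -b-> p3 -a-> p3 -a-> p3 -c-> p4 -b-> p3 -a-> p3 -b-> p2 -a-> p2
First repeat at step 3: p3 was already visited.

The earliest repeat is at step j = 3: N is in p3, which it already visited at step i = 2.
With |Q| = 5, pigeonhole forces a state repeat no later than step 5; the substring read between the first and second visits to that state can be pumped.

p3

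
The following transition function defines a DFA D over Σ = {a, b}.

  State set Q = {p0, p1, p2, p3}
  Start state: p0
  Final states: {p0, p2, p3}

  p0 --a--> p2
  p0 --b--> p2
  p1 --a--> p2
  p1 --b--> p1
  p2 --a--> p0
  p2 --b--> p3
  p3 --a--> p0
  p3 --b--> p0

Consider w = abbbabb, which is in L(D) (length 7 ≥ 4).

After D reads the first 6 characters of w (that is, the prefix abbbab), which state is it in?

p2

State sequence: p0 -a-> p2 -b-> p3 -b-> p0 -b-> p2 -a-> p0 -b-> p2

After reading 6 characters, D is in state p2.
(This kind of state-tracing is the core of the pumping-lemma construction: with 4 states, pigeonhole forces a repeat within the first 4 steps.)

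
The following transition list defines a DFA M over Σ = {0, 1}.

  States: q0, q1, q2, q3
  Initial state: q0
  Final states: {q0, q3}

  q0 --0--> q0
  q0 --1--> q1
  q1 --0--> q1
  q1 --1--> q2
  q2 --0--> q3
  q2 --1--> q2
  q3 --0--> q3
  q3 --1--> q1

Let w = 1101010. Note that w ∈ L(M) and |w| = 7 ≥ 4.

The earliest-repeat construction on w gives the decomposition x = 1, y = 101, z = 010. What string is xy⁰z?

xy⁰z = xz = 1·010 = 1010.
Reading y = 101 takes M from q1 back to q1, so after x the machine is still in q1, and z then leads to the accepting state q3. Hence 1010 ∈ L(M).

1010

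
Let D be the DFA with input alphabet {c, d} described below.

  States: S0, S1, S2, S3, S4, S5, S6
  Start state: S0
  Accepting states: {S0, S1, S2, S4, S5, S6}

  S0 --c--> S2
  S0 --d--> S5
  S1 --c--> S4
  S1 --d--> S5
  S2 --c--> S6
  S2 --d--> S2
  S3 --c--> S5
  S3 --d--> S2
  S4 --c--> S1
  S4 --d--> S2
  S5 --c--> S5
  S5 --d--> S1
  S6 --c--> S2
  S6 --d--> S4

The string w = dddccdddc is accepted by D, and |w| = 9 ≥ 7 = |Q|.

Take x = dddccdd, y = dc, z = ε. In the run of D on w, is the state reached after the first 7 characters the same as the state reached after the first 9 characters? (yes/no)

Run of D on the first 9 characters of w = d d d c c d d d c:
  step 0: S0  (start)
  step 1: S5  (read d: S0→S5)
  step 2: S1  (read d: S5→S1)
  step 3: S5  (read d: S1→S5)
  step 4: S5  (read c: S5→S5)
  step 5: S5  (read c: S5→S5)
  step 6: S1  (read d: S5→S1)
  step 7: S5  (read d: S1→S5)
  step 8: S1  (read d: S5→S1)
  step 9: S4  (read c: S1→S4)

After x (step 7): S5. After xy (step 9): S4.
They differ (S5 ≠ S4), so y is not a cycle from the state after x; this split is not the one the pumping-lemma construction produces, and pumping y need not keep the string in L(D).

no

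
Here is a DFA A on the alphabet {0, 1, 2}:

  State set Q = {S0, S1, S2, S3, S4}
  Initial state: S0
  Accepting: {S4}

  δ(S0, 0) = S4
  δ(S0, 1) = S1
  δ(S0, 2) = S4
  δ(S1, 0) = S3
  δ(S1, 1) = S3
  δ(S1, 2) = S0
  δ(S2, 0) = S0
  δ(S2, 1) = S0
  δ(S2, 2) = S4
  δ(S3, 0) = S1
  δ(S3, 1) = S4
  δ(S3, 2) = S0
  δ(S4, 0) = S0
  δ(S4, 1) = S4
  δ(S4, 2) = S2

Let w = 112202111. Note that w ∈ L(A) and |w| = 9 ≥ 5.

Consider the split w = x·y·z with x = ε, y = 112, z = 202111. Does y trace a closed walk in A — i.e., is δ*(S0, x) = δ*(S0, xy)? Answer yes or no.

yes

State sequence: S0 -1-> S1 -1-> S3 -2-> S0

After x (step 0): S0. After xy (step 3): S0.
They match, so y = 112 drives A around a cycle from S0 back to itself; pumping y any number of times keeps A in S0 before reading z, and xyⁱz ∈ L(A) for every i ≥ 0.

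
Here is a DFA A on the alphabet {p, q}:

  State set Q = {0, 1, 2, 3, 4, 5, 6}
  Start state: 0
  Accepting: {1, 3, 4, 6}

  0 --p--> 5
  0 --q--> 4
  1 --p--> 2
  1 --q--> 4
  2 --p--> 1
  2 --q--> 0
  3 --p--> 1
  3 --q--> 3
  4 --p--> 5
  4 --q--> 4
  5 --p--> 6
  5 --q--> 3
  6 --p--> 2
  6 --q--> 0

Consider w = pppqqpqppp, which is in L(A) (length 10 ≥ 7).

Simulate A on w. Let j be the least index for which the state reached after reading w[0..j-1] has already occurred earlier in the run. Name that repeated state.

0

Run of A on w = p p p q q p q p p p:
  step 0: 0  (start)
  step 1: 5  (read p: 0→5)
  step 2: 6  (read p: 5→6)
  step 3: 2  (read p: 6→2)
  step 4: 0  (read q: 2→0)   ← first repeat (0 seen earlier)
  step 5: 4  (read q: 0→4)
  step 6: 5  (read p: 4→5)
  step 7: 3  (read q: 5→3)
  step 8: 1  (read p: 3→1)
  step 9: 2  (read p: 1→2)
  step 10: 1  (read p: 2→1)

The earliest repeat is at step j = 4: A is in 0, which it already visited at step i = 0.
Since A has 7 states, any run of length ≥ 7 visits 7+1 states, so by pigeonhole some state repeats within the first 7 steps — that repeat gives the pumpable loop.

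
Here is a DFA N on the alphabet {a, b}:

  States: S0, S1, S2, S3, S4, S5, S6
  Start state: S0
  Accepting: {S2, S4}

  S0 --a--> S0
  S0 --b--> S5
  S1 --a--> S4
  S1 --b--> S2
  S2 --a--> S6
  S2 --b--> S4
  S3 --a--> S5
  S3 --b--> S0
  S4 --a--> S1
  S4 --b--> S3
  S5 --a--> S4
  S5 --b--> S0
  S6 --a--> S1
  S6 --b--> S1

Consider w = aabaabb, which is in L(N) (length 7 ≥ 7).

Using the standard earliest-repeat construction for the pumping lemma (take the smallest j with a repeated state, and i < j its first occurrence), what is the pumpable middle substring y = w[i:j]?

a

State sequence: S0 -a-> S0 -a-> S0 -b-> S5 -a-> S4 -a-> S1 -b-> S2 -b-> S4
First repeat at step 1: S0 was already visited.

So i = 0, j = 1, giving x = w[0:0] = ε, y = w[0:1] = a, z = w[1:7] = abaabb.
Check: |xy| = 1 ≤ 7 and |y| = 1 ≥ 1. Reading y takes N from S0 back to S0, so every xyⁱz is accepted.
Since N has 7 states, any run of length ≥ 7 visits 7+1 states, so by pigeonhole some state repeats within the first 7 steps — that repeat gives the pumpable loop.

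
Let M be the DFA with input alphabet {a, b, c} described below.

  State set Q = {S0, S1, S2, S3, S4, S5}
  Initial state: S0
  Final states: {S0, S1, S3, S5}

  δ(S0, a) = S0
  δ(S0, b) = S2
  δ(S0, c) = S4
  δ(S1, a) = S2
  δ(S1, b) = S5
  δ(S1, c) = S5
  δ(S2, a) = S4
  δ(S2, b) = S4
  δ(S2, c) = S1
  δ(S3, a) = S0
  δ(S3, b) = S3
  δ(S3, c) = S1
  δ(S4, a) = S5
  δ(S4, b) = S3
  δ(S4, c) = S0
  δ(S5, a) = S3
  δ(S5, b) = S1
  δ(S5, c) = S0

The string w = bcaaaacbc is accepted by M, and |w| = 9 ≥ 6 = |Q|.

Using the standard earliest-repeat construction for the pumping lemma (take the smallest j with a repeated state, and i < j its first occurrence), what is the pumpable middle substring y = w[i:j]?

ca

State sequence: S0 -b-> S2 -c-> S1 -a-> S2 -a-> S4 -a-> S5 -a-> S3 -c-> S1 -b-> S5 -c-> S0
First repeat at step 3: S2 was already visited.

So i = 1, j = 3, giving x = w[0:1] = b, y = w[1:3] = ca, z = w[3:9] = aaacbc.
Check: |xy| = 3 ≤ 6 and |y| = 2 ≥ 1. Reading y takes M from S2 back to S2, so every xyⁱz is accepted.
The DFA has 6 states, so the proof of the pumping lemma guarantees a repeated state among the first 6+1 visited; the segment between the two visits is the pumpable y.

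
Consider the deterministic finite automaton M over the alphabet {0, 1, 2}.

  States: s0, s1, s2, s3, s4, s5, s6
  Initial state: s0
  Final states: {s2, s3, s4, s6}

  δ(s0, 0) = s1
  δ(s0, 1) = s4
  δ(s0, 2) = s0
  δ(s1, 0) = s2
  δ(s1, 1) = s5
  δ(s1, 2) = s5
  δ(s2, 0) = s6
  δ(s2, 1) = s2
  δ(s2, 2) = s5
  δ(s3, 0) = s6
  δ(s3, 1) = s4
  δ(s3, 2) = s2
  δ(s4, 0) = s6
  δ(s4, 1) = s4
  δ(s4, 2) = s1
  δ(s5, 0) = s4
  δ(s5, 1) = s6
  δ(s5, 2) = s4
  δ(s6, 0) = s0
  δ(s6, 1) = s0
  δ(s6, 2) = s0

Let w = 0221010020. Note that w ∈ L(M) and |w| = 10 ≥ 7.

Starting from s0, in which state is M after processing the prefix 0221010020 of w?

s4

State sequence: s0 -0-> s1 -2-> s5 -2-> s4 -1-> s4 -0-> s6 -1-> s0 -0-> s1 -0-> s2 -2-> s5 -0-> s4

After reading 10 characters, M is in state s4.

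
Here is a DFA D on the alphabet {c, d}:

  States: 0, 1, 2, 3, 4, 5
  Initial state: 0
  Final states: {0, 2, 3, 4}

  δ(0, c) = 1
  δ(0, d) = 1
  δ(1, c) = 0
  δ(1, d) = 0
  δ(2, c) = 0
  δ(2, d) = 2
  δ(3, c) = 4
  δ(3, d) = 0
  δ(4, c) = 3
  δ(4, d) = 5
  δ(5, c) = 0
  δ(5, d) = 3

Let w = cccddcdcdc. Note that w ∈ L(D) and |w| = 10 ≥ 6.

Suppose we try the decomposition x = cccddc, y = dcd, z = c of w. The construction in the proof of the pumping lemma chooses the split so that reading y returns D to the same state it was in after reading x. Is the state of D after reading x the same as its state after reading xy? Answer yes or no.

no

Run of D on the first 9 characters of w = c c c d d c d c d:
  step 0: 0  (start)
  step 1: 1  (read c: 0→1)
  step 2: 0  (read c: 1→0)
  step 3: 1  (read c: 0→1)
  step 4: 0  (read d: 1→0)
  step 5: 1  (read d: 0→1)
  step 6: 0  (read c: 1→0)
  step 7: 1  (read d: 0→1)
  step 8: 0  (read c: 1→0)
  step 9: 1  (read d: 0→1)

After x (step 6): 0. After xy (step 9): 1.
They differ (0 ≠ 1), so y is not a cycle from the state after x; this split is not the one the pumping-lemma construction produces, and pumping y need not keep the string in L(D).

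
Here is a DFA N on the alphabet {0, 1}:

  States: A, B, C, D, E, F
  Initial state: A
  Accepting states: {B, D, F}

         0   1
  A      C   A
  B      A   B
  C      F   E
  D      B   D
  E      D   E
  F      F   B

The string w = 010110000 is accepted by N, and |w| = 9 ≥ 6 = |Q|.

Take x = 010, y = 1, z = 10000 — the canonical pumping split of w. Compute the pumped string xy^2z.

0101110000

xy^2z = 010·1·1·10000 = 0101110000.
Reading y = 1 takes N from D back to D, so after x·y·y the machine is still in D, and z then leads to the accepting state F. Hence 0101110000 ∈ L(N).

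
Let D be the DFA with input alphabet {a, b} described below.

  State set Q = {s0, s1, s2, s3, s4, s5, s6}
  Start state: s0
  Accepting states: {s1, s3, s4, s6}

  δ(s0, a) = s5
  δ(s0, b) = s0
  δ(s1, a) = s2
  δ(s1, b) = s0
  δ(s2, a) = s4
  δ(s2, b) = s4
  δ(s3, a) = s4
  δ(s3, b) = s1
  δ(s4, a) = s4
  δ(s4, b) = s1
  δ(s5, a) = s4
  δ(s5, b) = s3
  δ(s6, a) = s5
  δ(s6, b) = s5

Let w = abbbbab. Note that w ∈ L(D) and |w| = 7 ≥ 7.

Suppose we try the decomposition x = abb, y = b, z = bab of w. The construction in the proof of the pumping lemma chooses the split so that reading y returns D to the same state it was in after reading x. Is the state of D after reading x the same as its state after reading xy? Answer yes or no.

State sequence: s0 -a-> s5 -b-> s3 -b-> s1 -b-> s0

After x (step 3): s1. After xy (step 4): s0.
They differ (s1 ≠ s0), so y is not a cycle from the state after x; this split is not the one the pumping-lemma construction produces, and pumping y need not keep the string in L(D).

no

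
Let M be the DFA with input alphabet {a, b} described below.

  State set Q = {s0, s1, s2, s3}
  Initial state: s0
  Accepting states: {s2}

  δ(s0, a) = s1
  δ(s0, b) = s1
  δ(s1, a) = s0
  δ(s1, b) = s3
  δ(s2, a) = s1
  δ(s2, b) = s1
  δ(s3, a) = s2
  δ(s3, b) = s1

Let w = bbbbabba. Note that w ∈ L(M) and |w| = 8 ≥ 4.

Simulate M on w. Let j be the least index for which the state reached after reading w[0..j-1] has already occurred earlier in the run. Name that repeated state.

State sequence: s0 -b-> s1 -b-> s3 -b-> s1 -b-> s3 -a-> s2 -b-> s1 -b-> s3 -a-> s2
First repeat at step 3: s1 was already visited.

The earliest repeat is at step j = 3: M is in s1, which it already visited at step i = 1.

s1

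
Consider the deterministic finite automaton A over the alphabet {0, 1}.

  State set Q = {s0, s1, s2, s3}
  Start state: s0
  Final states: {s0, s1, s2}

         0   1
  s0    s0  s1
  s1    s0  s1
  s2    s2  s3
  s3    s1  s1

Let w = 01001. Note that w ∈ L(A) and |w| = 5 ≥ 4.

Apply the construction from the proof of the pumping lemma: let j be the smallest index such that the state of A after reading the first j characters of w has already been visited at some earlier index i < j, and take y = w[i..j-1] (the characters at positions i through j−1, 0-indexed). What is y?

0

State sequence: s0 -0-> s0 -1-> s1 -0-> s0 -0-> s0 -1-> s1
First repeat at step 1: s0 was already visited.

So i = 0, j = 1, giving x = w[0:0] = ε, y = w[0:1] = 0, z = w[1:5] = 1001.
Check: |xy| = 1 ≤ 4 and |y| = 1 ≥ 1. Reading y takes A from s0 back to s0, so every xyⁱz is accepted.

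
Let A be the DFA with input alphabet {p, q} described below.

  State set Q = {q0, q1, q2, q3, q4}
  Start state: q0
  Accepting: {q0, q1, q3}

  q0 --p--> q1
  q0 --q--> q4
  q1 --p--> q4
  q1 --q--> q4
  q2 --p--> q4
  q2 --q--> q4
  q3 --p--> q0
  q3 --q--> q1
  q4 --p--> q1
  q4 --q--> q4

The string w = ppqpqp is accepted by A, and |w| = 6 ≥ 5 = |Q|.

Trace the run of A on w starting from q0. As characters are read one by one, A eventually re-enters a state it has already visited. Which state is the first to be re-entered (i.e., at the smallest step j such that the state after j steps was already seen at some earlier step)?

q4

Run of A on w = p p q p q p:
  step 0: q0  (start)
  step 1: q1  (read p: q0→q1)
  step 2: q4  (read p: q1→q4)
  step 3: q4  (read q: q4→q4)   ← first repeat (q4 seen earlier)
  step 4: q1  (read p: q4→q1)
  step 5: q4  (read q: q1→q4)
  step 6: q1  (read p: q4→q1)

The earliest repeat is at step j = 3: A is in q4, which it already visited at step i = 2.
Pumping length from the standard proof: p = 5 (the number of states). The repeated state found above gives |xy| = j ≤ 5 and |y| = j − i ≥ 1.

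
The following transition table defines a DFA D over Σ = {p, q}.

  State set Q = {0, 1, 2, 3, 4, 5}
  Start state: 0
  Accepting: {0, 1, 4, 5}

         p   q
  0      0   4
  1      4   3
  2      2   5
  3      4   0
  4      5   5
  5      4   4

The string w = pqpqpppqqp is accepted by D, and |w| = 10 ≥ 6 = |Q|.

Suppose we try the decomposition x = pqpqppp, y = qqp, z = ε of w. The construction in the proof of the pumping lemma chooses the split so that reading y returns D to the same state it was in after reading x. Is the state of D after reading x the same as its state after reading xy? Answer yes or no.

no

Run of D on the first 10 characters of w = p q p q p p p q q p:
  step 0: 0  (start)
  step 1: 0  (read p: 0→0)
  step 2: 4  (read q: 0→4)
  step 3: 5  (read p: 4→5)
  step 4: 4  (read q: 5→4)
  step 5: 5  (read p: 4→5)
  step 6: 4  (read p: 5→4)
  step 7: 5  (read p: 4→5)
  step 8: 4  (read q: 5→4)
  step 9: 5  (read q: 4→5)
  step 10: 4  (read p: 5→4)

After x (step 7): 5. After xy (step 10): 4.
They differ (5 ≠ 4), so y is not a cycle from the state after x; this split is not the one the pumping-lemma construction produces, and pumping y need not keep the string in L(D).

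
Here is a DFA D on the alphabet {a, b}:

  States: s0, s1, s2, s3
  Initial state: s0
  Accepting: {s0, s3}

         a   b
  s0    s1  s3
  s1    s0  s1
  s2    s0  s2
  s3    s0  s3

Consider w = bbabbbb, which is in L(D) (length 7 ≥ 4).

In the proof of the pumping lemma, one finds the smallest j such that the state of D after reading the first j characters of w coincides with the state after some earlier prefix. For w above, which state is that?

s3

State sequence: s0 -b-> s3 -b-> s3 -a-> s0 -b-> s3 -b-> s3 -b-> s3 -b-> s3
First repeat at step 2: s3 was already visited.

The earliest repeat is at step j = 2: D is in s3, which it already visited at step i = 1.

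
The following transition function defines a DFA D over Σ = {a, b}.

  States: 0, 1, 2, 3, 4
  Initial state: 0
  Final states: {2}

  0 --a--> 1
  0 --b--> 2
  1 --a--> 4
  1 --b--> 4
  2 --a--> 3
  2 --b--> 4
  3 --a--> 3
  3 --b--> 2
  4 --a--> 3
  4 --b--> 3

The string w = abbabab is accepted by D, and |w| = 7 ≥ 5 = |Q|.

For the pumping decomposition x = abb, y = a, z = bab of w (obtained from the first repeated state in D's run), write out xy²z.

xy^2z = abb·a·a·bab = abbaabab.
Reading y = a takes D from 3 back to 3, so after x·y·y the machine is still in 3, and z then leads to the accepting state 2. Hence abbaabab ∈ L(D).

abbaabab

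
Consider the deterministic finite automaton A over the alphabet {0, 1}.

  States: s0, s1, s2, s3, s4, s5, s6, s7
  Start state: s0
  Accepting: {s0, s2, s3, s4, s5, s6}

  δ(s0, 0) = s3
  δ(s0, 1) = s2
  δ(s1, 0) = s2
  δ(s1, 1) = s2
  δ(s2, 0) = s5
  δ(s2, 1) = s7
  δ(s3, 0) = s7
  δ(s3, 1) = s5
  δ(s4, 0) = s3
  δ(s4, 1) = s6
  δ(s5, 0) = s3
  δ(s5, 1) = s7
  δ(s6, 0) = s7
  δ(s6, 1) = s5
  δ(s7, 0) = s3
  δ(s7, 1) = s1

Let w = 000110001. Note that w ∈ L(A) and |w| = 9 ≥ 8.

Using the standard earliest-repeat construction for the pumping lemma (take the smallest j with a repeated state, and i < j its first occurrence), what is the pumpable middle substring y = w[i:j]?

00

State sequence: s0 -0-> s3 -0-> s7 -0-> s3 -1-> s5 -1-> s7 -0-> s3 -0-> s7 -0-> s3 -1-> s5
First repeat at step 3: s3 was already visited.

So i = 1, j = 3, giving x = w[0:1] = 0, y = w[1:3] = 00, z = w[3:9] = 110001.
Check: |xy| = 3 ≤ 8 and |y| = 2 ≥ 1. Reading y takes A from s3 back to s3, so every xyⁱz is accepted.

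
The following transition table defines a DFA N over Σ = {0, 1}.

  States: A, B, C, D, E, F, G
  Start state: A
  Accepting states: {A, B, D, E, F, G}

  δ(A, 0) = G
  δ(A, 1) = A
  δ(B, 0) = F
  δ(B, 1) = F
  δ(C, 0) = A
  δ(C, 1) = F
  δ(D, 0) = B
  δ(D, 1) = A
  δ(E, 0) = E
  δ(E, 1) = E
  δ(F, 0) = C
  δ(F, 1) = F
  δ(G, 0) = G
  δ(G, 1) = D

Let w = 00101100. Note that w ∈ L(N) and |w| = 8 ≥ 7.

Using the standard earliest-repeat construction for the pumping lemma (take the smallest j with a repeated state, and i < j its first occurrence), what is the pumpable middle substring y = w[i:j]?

Run of N on w = 0 0 1 0 1 1 0 0:
  step 0: A  (start)
  step 1: G  (read 0: A→G)
  step 2: G  (read 0: G→G)   ← first repeat (G seen earlier)
  step 3: D  (read 1: G→D)
  step 4: B  (read 0: D→B)
  step 5: F  (read 1: B→F)
  step 6: F  (read 1: F→F)
  step 7: C  (read 0: F→C)
  step 8: A  (read 0: C→A)

So i = 1, j = 2, giving x = w[0:1] = 0, y = w[1:2] = 0, z = w[2:8] = 101100.
Check: |xy| = 2 ≤ 7 and |y| = 1 ≥ 1. Reading y takes N from G back to G, so every xyⁱz is accepted.
The DFA has 7 states, so the proof of the pumping lemma guarantees a repeated state among the first 7+1 visited; the segment between the two visits is the pumpable y.

0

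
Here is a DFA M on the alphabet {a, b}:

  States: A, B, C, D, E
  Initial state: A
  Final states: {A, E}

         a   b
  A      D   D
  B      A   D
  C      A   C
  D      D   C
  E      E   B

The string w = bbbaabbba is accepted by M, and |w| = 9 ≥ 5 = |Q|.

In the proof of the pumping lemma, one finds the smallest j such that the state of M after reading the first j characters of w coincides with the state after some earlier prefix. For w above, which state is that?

State sequence: A -b-> D -b-> C -b-> C -a-> A -a-> D -b-> C -b-> C -b-> C -a-> A
First repeat at step 3: C was already visited.

The earliest repeat is at step j = 3: M is in C, which it already visited at step i = 2.
Pumping length from the standard proof: p = 5 (the number of states). The repeated state found above gives |xy| = j ≤ 5 and |y| = j − i ≥ 1.

C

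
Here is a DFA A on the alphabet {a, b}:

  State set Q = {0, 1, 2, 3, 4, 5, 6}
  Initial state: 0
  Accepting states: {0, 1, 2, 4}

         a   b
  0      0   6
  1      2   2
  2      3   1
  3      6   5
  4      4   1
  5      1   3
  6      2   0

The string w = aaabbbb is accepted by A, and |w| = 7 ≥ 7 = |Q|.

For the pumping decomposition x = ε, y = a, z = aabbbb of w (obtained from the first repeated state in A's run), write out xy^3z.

xy^3z = ε·a·a·a·aabbbb = aaaaabbbb.
Reading y = a takes A from 0 back to 0, so after x·y·y·y the machine is still in 0, and z then leads to the accepting state 0. Hence aaaaabbbb ∈ L(A).

aaaaabbbb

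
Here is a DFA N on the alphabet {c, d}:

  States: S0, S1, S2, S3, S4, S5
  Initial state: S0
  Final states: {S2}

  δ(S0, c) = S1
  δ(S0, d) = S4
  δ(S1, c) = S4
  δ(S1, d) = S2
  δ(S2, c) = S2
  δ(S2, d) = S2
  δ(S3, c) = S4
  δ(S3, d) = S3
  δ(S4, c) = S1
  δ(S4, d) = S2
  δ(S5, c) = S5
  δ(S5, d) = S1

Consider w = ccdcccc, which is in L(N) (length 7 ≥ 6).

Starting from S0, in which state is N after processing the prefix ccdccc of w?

S2

State sequence: S0 -c-> S1 -c-> S4 -d-> S2 -c-> S2 -c-> S2 -c-> S2

After reading 6 characters, N is in state S2.
(This kind of state-tracing is the core of the pumping-lemma construction: with 6 states, pigeonhole forces a repeat within the first 6 steps.)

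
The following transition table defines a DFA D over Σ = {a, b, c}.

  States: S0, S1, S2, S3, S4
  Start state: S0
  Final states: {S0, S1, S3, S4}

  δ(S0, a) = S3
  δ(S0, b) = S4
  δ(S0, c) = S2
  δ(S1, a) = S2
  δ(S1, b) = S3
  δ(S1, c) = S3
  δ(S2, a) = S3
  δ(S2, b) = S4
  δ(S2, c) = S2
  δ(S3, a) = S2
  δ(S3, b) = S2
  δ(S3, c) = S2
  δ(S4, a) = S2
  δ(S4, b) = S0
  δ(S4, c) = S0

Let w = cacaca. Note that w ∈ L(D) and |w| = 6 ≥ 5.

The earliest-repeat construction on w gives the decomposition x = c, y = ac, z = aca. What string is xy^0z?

caca

xy⁰z = xz = c·aca = caca.
Reading y = ac takes D from S2 back to S2, so after x the machine is still in S2, and z then leads to the accepting state S3. Hence caca ∈ L(D).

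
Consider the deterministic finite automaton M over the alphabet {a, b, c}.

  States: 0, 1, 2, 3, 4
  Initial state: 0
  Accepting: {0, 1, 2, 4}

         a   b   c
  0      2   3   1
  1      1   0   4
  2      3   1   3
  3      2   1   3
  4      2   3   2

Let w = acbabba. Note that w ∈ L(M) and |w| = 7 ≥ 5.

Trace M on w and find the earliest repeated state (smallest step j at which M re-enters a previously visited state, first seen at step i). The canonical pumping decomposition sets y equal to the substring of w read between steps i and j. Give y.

State sequence: 0 -a-> 2 -c-> 3 -b-> 1 -a-> 1 -b-> 0 -b-> 3 -a-> 2
First repeat at step 4: 1 was already visited.

So i = 3, j = 4, giving x = w[0:3] = acb, y = w[3:4] = a, z = w[4:7] = bba.
Check: |xy| = 4 ≤ 5 and |y| = 1 ≥ 1. Reading y takes M from 1 back to 1, so every xyⁱz is accepted.

a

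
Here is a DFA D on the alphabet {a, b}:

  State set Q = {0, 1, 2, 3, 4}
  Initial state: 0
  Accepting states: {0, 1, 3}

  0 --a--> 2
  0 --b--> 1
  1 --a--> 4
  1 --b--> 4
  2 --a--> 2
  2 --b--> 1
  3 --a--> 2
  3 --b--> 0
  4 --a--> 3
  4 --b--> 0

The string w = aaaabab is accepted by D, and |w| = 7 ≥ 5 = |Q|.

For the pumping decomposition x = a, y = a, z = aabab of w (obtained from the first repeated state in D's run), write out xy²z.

xy^2z = a·a·a·aabab = aaaaabab.
Reading y = a takes D from 2 back to 2, so after x·y·y the machine is still in 2, and z then leads to the accepting state 0. Hence aaaaabab ∈ L(D).

aaaaabab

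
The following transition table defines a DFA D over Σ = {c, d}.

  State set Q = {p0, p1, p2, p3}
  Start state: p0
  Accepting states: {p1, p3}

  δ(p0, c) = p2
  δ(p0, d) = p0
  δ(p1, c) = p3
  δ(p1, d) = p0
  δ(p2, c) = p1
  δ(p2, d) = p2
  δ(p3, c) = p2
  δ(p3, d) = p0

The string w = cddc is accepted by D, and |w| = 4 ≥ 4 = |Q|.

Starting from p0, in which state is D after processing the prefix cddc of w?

Run of D on the first 4 characters of w = c d d c:
  step 0: p0  (start)
  step 1: p2  (read c: p0→p2)
  step 2: p2  (read d: p2→p2)
  step 3: p2  (read d: p2→p2)
  step 4: p1  (read c: p2→p1)

After reading 4 characters, D is in state p1.

p1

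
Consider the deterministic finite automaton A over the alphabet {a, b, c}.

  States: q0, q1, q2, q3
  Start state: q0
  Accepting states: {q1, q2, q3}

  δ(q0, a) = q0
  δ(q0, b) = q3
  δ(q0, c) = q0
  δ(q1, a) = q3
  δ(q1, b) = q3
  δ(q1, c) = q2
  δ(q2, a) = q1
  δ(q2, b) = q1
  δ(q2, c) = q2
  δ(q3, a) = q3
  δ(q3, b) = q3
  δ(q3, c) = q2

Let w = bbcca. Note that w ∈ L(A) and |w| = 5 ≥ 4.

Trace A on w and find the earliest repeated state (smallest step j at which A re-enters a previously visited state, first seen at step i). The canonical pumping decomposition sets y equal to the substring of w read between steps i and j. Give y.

State sequence: q0 -b-> q3 -b-> q3 -c-> q2 -c-> q2 -a-> q1
First repeat at step 2: q3 was already visited.

So i = 1, j = 2, giving x = w[0:1] = b, y = w[1:2] = b, z = w[2:5] = cca.
Check: |xy| = 2 ≤ 4 and |y| = 1 ≥ 1. Reading y takes A from q3 back to q3, so every xyⁱz is accepted.

b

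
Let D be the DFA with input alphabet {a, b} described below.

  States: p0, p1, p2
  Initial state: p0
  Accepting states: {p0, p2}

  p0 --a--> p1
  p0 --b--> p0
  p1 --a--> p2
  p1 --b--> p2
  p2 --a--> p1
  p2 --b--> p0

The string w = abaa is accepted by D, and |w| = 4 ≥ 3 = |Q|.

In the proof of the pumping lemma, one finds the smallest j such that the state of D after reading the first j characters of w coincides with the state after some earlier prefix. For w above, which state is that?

State sequence: p0 -a-> p1 -b-> p2 -a-> p1 -a-> p2
First repeat at step 3: p1 was already visited.

The earliest repeat is at step j = 3: D is in p1, which it already visited at step i = 1.
With |Q| = 3, pigeonhole forces a state repeat no later than step 3; the substring read between the first and second visits to that state can be pumped.

p1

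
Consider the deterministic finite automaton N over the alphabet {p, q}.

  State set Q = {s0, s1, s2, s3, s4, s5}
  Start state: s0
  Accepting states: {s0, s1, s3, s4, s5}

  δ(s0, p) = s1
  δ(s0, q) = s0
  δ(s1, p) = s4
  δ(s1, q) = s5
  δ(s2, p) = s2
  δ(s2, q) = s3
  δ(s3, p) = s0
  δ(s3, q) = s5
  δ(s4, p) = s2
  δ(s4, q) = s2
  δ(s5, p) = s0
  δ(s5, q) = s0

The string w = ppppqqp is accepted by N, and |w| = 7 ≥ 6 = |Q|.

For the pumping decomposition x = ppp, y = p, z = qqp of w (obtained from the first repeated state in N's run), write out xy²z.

xy^2z = ppp·p·p·qqp = pppppqqp.
Reading y = p takes N from s2 back to s2, so after x·y·y the machine is still in s2, and z then leads to the accepting state s0. Hence pppppqqp ∈ L(N).

pppppqqp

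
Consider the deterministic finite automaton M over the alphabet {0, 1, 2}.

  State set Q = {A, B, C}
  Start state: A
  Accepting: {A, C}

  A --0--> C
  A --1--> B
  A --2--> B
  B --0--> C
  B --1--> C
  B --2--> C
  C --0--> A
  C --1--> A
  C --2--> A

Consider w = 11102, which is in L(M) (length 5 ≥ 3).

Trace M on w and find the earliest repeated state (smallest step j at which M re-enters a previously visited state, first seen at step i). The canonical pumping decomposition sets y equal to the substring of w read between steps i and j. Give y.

State sequence: A -1-> B -1-> C -1-> A -0-> C -2-> A
First repeat at step 3: A was already visited.

So i = 0, j = 3, giving x = w[0:0] = ε, y = w[0:3] = 111, z = w[3:5] = 02.
Check: |xy| = 3 ≤ 3 and |y| = 3 ≥ 1. Reading y takes M from A back to A, so every xyⁱz is accepted.
Pumping length from the standard proof: p = 3 (the number of states). The repeated state found above gives |xy| = j ≤ 3 and |y| = j − i ≥ 1.

111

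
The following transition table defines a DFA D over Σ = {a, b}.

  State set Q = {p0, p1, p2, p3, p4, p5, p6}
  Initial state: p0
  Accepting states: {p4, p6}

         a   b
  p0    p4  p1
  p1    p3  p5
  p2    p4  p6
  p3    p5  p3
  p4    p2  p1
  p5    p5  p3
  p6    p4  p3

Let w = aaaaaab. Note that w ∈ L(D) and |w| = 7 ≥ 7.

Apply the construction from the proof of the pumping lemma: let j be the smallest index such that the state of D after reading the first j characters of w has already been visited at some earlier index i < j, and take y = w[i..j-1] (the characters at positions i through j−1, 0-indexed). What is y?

Run of D on w = a a a a a a b:
  step 0: p0  (start)
  step 1: p4  (read a: p0→p4)
  step 2: p2  (read a: p4→p2)
  step 3: p4  (read a: p2→p4)   ← first repeat (p4 seen earlier)
  step 4: p2  (read a: p4→p2)
  step 5: p4  (read a: p2→p4)
  step 6: p2  (read a: p4→p2)
  step 7: p6  (read b: p2→p6)

So i = 1, j = 3, giving x = w[0:1] = a, y = w[1:3] = aa, z = w[3:7] = aaab.
Check: |xy| = 3 ≤ 7 and |y| = 2 ≥ 1. Reading y takes D from p4 back to p4, so every xyⁱz is accepted.
Pumping length from the standard proof: p = 7 (the number of states). The repeated state found above gives |xy| = j ≤ 7 and |y| = j − i ≥ 1.

aa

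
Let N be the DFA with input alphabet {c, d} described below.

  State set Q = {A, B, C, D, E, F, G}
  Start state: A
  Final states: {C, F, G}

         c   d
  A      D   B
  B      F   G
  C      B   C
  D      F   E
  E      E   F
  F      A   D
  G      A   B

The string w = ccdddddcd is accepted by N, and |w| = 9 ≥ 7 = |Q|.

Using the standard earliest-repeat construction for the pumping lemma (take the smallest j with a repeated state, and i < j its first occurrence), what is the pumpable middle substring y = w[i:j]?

State sequence: A -c-> D -c-> F -d-> D -d-> E -d-> F -d-> D -d-> E -c-> E -d-> F
First repeat at step 3: D was already visited.

So i = 1, j = 3, giving x = w[0:1] = c, y = w[1:3] = cd, z = w[3:9] = ddddcd.
Check: |xy| = 3 ≤ 7 and |y| = 2 ≥ 1. Reading y takes N from D back to D, so every xyⁱz is accepted.
Since N has 7 states, any run of length ≥ 7 visits 7+1 states, so by pigeonhole some state repeats within the first 7 steps — that repeat gives the pumpable loop.

cd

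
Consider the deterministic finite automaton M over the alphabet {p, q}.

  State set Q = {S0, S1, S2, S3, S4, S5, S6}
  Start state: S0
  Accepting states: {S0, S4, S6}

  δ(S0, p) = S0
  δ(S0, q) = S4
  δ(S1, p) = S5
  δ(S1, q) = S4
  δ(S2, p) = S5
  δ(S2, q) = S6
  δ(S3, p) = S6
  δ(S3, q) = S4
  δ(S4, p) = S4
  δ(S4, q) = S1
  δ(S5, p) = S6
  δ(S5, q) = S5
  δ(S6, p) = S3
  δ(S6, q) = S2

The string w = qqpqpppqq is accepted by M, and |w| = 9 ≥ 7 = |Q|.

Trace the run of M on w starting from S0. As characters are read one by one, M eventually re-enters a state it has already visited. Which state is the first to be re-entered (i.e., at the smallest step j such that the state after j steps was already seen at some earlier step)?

State sequence: S0 -q-> S4 -q-> S1 -p-> S5 -q-> S5 -p-> S6 -p-> S3 -p-> S6 -q-> S2 -q-> S6
First repeat at step 4: S5 was already visited.

The earliest repeat is at step j = 4: M is in S5, which it already visited at step i = 3.

S5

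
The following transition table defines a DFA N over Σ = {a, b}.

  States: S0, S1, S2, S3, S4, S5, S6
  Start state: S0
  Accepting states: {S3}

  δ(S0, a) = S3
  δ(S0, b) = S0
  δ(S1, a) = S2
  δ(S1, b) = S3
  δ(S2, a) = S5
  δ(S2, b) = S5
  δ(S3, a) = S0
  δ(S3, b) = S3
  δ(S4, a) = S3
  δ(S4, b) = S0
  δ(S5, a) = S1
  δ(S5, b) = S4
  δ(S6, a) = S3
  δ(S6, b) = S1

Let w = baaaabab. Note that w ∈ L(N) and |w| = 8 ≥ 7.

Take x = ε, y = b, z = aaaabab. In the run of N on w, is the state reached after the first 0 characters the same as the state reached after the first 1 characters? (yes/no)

yes

Run of N on the first 1 characters of w = b:
  step 0: S0  (start)
  step 1: S0  (read b: S0→S0)

After x (step 0): S0. After xy (step 1): S0.
They match, so y = b drives N around a cycle from S0 back to itself; pumping y any number of times keeps N in S0 before reading z, and xyⁱz ∈ L(N) for every i ≥ 0.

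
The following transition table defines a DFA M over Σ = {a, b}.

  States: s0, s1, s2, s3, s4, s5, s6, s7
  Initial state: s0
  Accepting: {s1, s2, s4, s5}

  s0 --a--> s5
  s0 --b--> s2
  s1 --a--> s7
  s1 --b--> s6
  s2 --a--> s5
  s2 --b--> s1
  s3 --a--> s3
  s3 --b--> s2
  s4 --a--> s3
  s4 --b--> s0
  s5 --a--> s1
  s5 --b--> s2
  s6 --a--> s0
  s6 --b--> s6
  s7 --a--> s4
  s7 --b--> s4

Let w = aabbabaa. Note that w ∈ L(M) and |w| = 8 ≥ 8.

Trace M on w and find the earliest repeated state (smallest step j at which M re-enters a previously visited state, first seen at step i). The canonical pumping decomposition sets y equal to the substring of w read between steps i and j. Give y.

Run of M on w = a a b b a b a a:
  step 0: s0  (start)
  step 1: s5  (read a: s0→s5)
  step 2: s1  (read a: s5→s1)
  step 3: s6  (read b: s1→s6)
  step 4: s6  (read b: s6→s6)   ← first repeat (s6 seen earlier)
  step 5: s0  (read a: s6→s0)
  step 6: s2  (read b: s0→s2)
  step 7: s5  (read a: s2→s5)
  step 8: s1  (read a: s5→s1)

So i = 3, j = 4, giving x = w[0:3] = aab, y = w[3:4] = b, z = w[4:8] = abaa.
Check: |xy| = 4 ≤ 8 and |y| = 1 ≥ 1. Reading y takes M from s6 back to s6, so every xyⁱz is accepted.
The DFA has 8 states, so the proof of the pumping lemma guarantees a repeated state among the first 8+1 visited; the segment between the two visits is the pumpable y.

b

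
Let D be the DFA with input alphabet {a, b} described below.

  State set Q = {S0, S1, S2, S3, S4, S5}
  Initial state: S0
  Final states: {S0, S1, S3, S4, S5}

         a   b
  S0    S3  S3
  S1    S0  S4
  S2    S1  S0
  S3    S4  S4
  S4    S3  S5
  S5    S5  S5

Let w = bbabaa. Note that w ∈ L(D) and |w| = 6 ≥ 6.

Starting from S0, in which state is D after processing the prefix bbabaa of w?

State sequence: S0 -b-> S3 -b-> S4 -a-> S3 -b-> S4 -a-> S3 -a-> S4

After reading 6 characters, D is in state S4.

S4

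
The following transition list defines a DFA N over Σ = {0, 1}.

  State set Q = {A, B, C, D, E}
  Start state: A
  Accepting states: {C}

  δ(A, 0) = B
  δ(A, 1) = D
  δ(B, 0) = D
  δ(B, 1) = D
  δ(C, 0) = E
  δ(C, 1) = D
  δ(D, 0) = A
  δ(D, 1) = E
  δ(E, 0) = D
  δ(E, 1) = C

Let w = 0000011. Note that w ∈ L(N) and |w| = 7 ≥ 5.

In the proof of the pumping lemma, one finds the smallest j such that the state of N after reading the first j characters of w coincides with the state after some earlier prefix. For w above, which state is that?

State sequence: A -0-> B -0-> D -0-> A -0-> B -0-> D -1-> E -1-> C
First repeat at step 3: A was already visited.

The earliest repeat is at step j = 3: N is in A, which it already visited at step i = 0.

A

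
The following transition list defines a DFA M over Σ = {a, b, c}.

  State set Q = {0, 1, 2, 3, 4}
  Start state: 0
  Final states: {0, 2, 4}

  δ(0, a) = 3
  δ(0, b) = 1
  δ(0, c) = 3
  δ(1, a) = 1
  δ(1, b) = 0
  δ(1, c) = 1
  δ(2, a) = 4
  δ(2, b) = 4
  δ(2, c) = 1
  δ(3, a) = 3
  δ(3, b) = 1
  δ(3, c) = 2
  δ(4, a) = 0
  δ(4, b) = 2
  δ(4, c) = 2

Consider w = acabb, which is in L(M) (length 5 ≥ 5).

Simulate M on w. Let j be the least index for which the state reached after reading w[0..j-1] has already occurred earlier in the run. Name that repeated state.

State sequence: 0 -a-> 3 -c-> 2 -a-> 4 -b-> 2 -b-> 4
First repeat at step 4: 2 was already visited.

The earliest repeat is at step j = 4: M is in 2, which it already visited at step i = 2.
Since M has 5 states, any run of length ≥ 5 visits 5+1 states, so by pigeonhole some state repeats within the first 5 steps — that repeat gives the pumpable loop.

2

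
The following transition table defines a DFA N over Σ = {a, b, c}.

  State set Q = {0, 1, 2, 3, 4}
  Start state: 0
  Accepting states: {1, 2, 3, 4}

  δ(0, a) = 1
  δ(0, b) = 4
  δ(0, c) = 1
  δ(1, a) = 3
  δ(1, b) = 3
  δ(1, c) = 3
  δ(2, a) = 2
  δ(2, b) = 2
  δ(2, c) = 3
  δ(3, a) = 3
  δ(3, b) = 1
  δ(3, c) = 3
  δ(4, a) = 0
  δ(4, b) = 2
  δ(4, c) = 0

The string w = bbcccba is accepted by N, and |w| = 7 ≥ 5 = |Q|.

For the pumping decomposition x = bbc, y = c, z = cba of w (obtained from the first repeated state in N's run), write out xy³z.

bbcccccba

xy^3z = bbc·c·c·c·cba = bbcccccba.
Reading y = c takes N from 3 back to 3, so after x·y·y·y the machine is still in 3, and z then leads to the accepting state 3. Hence bbcccccba ∈ L(N).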